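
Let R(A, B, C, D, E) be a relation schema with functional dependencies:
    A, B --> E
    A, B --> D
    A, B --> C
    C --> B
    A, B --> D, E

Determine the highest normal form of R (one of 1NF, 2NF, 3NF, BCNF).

Candidate keys: {A, B}, {A, C}. Prime attributes: {A, B, C}.
C --> B breaks BCNF: {C}⁺ = {B, C}, so {C} is not a superkey.
Its right-hand attributes {B} are all prime, as are those of every other non-superkey FD — the relation is in 3NF.

3NF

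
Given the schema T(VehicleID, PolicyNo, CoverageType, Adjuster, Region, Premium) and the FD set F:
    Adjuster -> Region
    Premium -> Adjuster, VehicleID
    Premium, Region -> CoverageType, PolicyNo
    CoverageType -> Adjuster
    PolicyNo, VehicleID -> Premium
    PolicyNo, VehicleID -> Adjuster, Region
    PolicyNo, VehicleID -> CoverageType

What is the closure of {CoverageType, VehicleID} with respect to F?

{Adjuster, CoverageType, Region, VehicleID}

Start with {CoverageType, VehicleID}.
CoverageType -> Adjuster applies; add {Adjuster} → now {Adjuster, CoverageType, VehicleID}.
Adjuster -> Region applies; add {Region} → now {Adjuster, CoverageType, Region, VehicleID}.
No further FD applies.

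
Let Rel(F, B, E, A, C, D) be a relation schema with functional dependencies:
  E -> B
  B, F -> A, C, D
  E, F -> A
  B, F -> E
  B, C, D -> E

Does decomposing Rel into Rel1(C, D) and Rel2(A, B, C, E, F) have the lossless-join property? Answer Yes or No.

Rel1 ∩ Rel2 = {C}; its closure under F is {C}.
Rel1 ⊄ {C} and Rel2 ⊄ {C}, so the split is lossy.

No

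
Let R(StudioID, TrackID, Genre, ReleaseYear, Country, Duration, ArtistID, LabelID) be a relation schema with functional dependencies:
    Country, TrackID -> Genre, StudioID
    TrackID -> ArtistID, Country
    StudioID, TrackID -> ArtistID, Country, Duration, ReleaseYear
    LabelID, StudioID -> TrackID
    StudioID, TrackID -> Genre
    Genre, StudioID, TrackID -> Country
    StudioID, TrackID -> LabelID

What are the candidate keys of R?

{TrackID}⁺ = {ArtistID, Country, Duration, Genre, LabelID, ReleaseYear, StudioID, TrackID}, which is every attribute, so {TrackID} is a candidate key.
{LabelID, StudioID}⁺ = {ArtistID, Country, Duration, Genre, LabelID, ReleaseYear, StudioID, TrackID}, which is every attribute, so {LabelID, StudioID} is a candidate key.
No proper subset of any of these is a key, and no other minimal superkey exists.

{LabelID, StudioID}, {TrackID}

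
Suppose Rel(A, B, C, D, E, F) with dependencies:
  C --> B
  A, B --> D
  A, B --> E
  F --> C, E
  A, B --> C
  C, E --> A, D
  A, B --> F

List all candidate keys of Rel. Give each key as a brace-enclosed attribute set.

{A, B}, {A, C}, {C, E}, {F}

{F}⁺ = {A, B, C, D, E, F}, which is every attribute, so {F} is a candidate key.
{A, B}⁺ = {A, B, C, D, E, F}, which is every attribute, so {A, B} is a candidate key.
{A, C}⁺ = {A, B, C, D, E, F}, which is every attribute, so {A, C} is a candidate key.
{C, E}⁺ = {A, B, C, D, E, F}, which is every attribute, so {C, E} is a candidate key.
Any other superkey properly contains one of these, so there are no further candidate keys.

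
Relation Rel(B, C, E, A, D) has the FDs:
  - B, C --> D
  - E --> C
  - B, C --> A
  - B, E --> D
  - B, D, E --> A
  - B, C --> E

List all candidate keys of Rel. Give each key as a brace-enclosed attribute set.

{B, C}, {B, E}

{B} never appears on the right of any FD, so every key must include it.
{B, C}⁺ = {A, B, C, D, E} — all of the relation — so {B, C} is a candidate key.
{B, E}⁺ = {A, B, C, D, E} — all of the relation — so {B, E} is a candidate key.
These are minimal and exhaustive — every other superkey contains one of them.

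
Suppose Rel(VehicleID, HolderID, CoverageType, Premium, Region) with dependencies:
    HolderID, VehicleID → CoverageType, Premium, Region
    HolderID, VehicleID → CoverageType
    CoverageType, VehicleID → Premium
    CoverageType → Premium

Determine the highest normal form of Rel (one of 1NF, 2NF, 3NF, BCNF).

Candidate key: {HolderID, VehicleID}. Prime attributes: {HolderID, VehicleID}.
CoverageType, VehicleID → Premium: {CoverageType, VehicleID}⁺ = {CoverageType, Premium, VehicleID}, which is not all of the attributes, so the left side is not a superkey — BCNF is violated.
CoverageType, VehicleID → Premium has non-prime {Premium} on the right and a non-superkey on the left, so 3NF fails.
No proper subset of a key has a non-prime attribute in its closure, so there is no partial dependency; 2NF holds.

2NF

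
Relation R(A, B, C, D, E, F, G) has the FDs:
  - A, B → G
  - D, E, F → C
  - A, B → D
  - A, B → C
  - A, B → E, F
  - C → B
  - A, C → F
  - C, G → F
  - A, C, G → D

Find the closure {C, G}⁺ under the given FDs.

{B, C, F, G}

Start with {C, G}.
C → B applies; add {B} → now {B, C, G}.
C, G → F applies; add {F} → now {B, C, F, G}.
No further FD applies.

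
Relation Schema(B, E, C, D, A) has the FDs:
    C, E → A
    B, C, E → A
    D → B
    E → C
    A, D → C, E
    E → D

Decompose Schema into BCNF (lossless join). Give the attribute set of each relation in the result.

{A, C, D, E}; {B, D}

Candidate keys of the original relation: {A, D}, {E}.
Within {A, B, C, D, E}: {D}⁺ ∩ {A, B, C, D, E} = {B, D}, not the whole set, so D → B violates BCNF; decompose into {B, D} and {A, C, D, E}.
{B, D} is in BCNF.
{A, C, D, E} is in BCNF.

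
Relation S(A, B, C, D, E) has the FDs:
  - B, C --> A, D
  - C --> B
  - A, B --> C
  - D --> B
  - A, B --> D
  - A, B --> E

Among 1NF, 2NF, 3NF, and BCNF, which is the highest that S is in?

3NF

Candidate keys: {A, B}, {A, D}, {C}. Prime attributes: {A, B, C, D}.
D --> B: {D}⁺ = {B, D}, which is not all of the attributes, so the left side is not a superkey — BCNF is violated.
But every attribute on its right side ({B}) is prime, and the same holds for every other non-superkey FD, so 3NF still holds.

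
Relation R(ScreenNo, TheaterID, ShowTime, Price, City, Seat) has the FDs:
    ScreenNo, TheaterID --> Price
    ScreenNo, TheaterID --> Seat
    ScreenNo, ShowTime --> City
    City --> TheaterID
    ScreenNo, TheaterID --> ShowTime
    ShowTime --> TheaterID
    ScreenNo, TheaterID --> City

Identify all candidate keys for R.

{ScreenNo} never appears on the right of any FD, so every key must include it.
{City, ScreenNo}⁺ = {City, Price, ScreenNo, Seat, ShowTime, TheaterID} — all of the relation — so {City, ScreenNo} is a candidate key.
{ScreenNo, ShowTime}⁺ = {City, Price, ScreenNo, Seat, ShowTime, TheaterID} — all of the relation — so {ScreenNo, ShowTime} is a candidate key.
{ScreenNo, TheaterID}⁺ = {City, Price, ScreenNo, Seat, ShowTime, TheaterID} — all of the relation — so {ScreenNo, TheaterID} is a candidate key.
Any other superkey properly contains one of these, so there are no further candidate keys.

{City, ScreenNo}, {ScreenNo, ShowTime}, {ScreenNo, TheaterID}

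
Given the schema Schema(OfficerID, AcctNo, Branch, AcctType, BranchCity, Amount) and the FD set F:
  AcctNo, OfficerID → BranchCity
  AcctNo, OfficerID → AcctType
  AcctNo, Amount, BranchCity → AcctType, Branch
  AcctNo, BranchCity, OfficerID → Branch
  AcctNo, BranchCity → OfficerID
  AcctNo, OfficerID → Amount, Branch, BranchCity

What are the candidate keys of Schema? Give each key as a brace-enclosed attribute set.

{AcctNo, BranchCity}, {AcctNo, OfficerID}

Attributes never on any right-hand side: {AcctNo} — every candidate key must contain it.
{AcctNo, BranchCity}⁺ = {AcctNo, AcctType, Amount, Branch, BranchCity, OfficerID} — all of the relation — so {AcctNo, BranchCity} is a candidate key.
{AcctNo, OfficerID}⁺ = {AcctNo, AcctType, Amount, Branch, BranchCity, OfficerID} — all of the relation — so {AcctNo, OfficerID} is a candidate key.
No proper subset of any of these is a key, and no other minimal superkey exists.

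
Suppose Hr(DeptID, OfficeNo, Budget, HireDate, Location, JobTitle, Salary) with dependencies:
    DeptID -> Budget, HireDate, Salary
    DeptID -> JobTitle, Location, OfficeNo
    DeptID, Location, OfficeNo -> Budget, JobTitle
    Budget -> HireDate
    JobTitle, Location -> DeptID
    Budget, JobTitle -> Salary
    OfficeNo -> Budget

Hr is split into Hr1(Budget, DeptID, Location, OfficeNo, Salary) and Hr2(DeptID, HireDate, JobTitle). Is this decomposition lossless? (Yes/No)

Yes

Common attributes: {DeptID}; their closure is {Budget, DeptID, HireDate, JobTitle, Location, OfficeNo, Salary}.
This includes all of Hr1, so the common attributes are a superkey of Hr1 — the join is lossless.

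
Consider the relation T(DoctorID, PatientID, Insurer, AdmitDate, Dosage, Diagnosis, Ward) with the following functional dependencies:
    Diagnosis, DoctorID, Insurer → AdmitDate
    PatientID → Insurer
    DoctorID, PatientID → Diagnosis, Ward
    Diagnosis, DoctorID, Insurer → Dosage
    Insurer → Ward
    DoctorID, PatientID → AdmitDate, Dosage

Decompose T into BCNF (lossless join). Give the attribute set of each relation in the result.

{AdmitDate, Diagnosis, DoctorID, Dosage, Insurer}; {Diagnosis, DoctorID, PatientID}; {Insurer, PatientID}; {Insurer, Ward}

Candidate key of the original relation: {DoctorID, PatientID}.
Within {AdmitDate, Diagnosis, DoctorID, Dosage, Insurer, PatientID, Ward}: {Diagnosis, DoctorID, Insurer}⁺ ∩ {AdmitDate, Diagnosis, DoctorID, Dosage, Insurer, PatientID, Ward} = {AdmitDate, Diagnosis, DoctorID, Dosage, Insurer, Ward}, not the whole set, so Diagnosis, DoctorID, Insurer → AdmitDate, Dosage, Ward violates BCNF; decompose into {AdmitDate, Diagnosis, DoctorID, Dosage, Insurer, Ward} and {Diagnosis, DoctorID, Insurer, PatientID}.
Within {AdmitDate, Diagnosis, DoctorID, Dosage, Insurer, Ward}: {Insurer}⁺ ∩ {AdmitDate, Diagnosis, DoctorID, Dosage, Insurer, Ward} = {Insurer, Ward}, not the whole set, so Insurer → Ward violates BCNF; decompose into {Insurer, Ward} and {AdmitDate, Diagnosis, DoctorID, Dosage, Insurer}.
{Insurer, Ward}: every determinant is a superkey — BCNF.
{AdmitDate, Diagnosis, DoctorID, Dosage, Insurer}: every determinant is a superkey — BCNF.
Within {Diagnosis, DoctorID, Insurer, PatientID}: {PatientID}⁺ ∩ {Diagnosis, DoctorID, Insurer, PatientID} = {Insurer, PatientID}, not the whole set, so PatientID → Insurer violates BCNF; decompose into {Insurer, PatientID} and {Diagnosis, DoctorID, PatientID}.
{Insurer, PatientID}: every determinant is a superkey — BCNF.
{Diagnosis, DoctorID, PatientID}: every determinant is a superkey — BCNF.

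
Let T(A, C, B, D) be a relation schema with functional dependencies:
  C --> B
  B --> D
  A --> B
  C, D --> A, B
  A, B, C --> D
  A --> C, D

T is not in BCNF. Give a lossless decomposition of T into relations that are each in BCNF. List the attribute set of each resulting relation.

{A, B, C}; {B, D}

Candidate keys of the original relation: {A}, {C}.
{A, B, C, D}: {B} determines {B, D} here but is not a superkey — split on B --> D, giving {B, D} and {A, B, C}.
{B, D}: every determinant is a superkey — BCNF.
{A, B, C}: every determinant is a superkey — BCNF.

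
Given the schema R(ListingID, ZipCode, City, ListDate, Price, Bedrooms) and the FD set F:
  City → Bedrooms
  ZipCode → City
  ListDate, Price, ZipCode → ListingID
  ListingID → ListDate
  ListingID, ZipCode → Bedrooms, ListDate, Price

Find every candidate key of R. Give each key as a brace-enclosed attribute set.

{ListDate, Price, ZipCode}, {ListingID, ZipCode}

No FD produces {ZipCode}, so it must be in every candidate key.
{ListingID, ZipCode}⁺ = {Bedrooms, City, ListDate, ListingID, Price, ZipCode} — all of the relation — so {ListingID, ZipCode} is a candidate key.
{ListDate, Price, ZipCode}⁺ = {Bedrooms, City, ListDate, ListingID, Price, ZipCode} — all of the relation — so {ListDate, Price, ZipCode} is a candidate key.
No proper subset of any of these is a key, and no other minimal superkey exists.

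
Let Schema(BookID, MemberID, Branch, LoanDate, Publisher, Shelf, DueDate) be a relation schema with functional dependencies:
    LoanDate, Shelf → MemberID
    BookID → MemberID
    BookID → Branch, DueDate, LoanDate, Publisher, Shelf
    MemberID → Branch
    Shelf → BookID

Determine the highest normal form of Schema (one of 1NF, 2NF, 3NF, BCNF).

Candidate keys: {BookID}, {Shelf}. Prime attributes: {BookID, Shelf}.
MemberID → Branch breaks BCNF: {MemberID}⁺ = {Branch, MemberID}, so {MemberID} is not a superkey.
MemberID → Branch determines the non-prime attribute {Branch} from a non-superkey — 3NF is violated.
All keys have size 1, which rules out partial dependencies — 2NF is satisfied.

2NF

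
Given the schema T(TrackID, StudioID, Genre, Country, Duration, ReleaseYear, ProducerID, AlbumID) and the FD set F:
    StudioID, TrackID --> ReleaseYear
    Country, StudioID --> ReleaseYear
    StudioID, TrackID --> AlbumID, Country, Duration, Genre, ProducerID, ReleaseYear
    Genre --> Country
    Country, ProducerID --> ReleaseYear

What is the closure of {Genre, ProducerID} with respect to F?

{Country, Genre, ProducerID, ReleaseYear}

Start with {Genre, ProducerID}.
Genre --> Country applies; add {Country} → now {Country, Genre, ProducerID}.
Country, ProducerID --> ReleaseYear applies; add {ReleaseYear} → now {Country, Genre, ProducerID, ReleaseYear}.
No further FD applies.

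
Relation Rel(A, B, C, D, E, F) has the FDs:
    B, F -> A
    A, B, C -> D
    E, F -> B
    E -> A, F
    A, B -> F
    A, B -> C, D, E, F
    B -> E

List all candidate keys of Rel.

{B} is a candidate key since {B}⁺ = {A, B, C, D, E, F} covers every attribute.
{E} is a candidate key since {E}⁺ = {A, B, C, D, E, F} covers every attribute.
Any other superkey properly contains one of these, so there are no further candidate keys.

{B}, {E}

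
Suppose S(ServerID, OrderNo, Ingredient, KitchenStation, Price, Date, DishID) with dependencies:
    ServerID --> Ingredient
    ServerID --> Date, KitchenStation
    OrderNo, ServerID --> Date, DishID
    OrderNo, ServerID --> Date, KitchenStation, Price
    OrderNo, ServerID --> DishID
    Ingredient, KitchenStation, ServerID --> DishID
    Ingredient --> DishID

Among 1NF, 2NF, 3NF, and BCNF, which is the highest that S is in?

Candidate key: {OrderNo, ServerID}. Prime attributes: {OrderNo, ServerID}.
ServerID --> Ingredient: {ServerID}⁺ = {Date, DishID, Ingredient, KitchenStation, ServerID}, which is not all of the attributes, so the left side is not a superkey — BCNF is violated.
ServerID --> Ingredient has non-prime {Ingredient} on the right and a non-superkey on the left, so 3NF fails.
Since {ServerID} ⊂ {OrderNo, ServerID} and {ServerID}⁺ ⊇ {Date, DishID, Ingredient, KitchenStation} with {Date, DishID, Ingredient, KitchenStation} non-prime, there is a partial dependency; 2NF fails.

1NF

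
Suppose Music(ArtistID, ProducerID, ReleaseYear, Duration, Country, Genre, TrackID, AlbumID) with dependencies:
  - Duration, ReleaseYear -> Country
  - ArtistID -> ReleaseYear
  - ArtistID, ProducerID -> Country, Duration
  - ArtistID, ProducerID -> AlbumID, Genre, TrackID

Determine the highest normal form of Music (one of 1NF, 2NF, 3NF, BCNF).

1NF

Candidate key: {ArtistID, ProducerID}. Prime attributes: {ArtistID, ProducerID}.
For Duration, ReleaseYear -> Country we have {Duration, ReleaseYear}⁺ = {Country, Duration, ReleaseYear}; {Duration, ReleaseYear} is not a superkey, so BCNF fails.
Because {Country} is non-prime and the left side of Duration, ReleaseYear -> Country is not a superkey, the relation is not in 3NF.
Since {ArtistID} ⊂ {ArtistID, ProducerID} and {ArtistID}⁺ ⊇ {ReleaseYear} with {ReleaseYear} non-prime, there is a partial dependency; 2NF fails.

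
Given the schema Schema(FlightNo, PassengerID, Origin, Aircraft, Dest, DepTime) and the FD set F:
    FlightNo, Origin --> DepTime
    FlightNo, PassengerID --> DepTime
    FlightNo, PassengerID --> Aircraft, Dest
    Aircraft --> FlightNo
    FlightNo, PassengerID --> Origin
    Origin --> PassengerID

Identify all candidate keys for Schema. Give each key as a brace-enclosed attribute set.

{Aircraft, Origin}, {Aircraft, PassengerID}, {FlightNo, Origin}, {FlightNo, PassengerID}

{Aircraft, Origin} is a candidate key since {Aircraft, Origin}⁺ = {Aircraft, DepTime, Dest, FlightNo, Origin, PassengerID} covers every attribute.
{Aircraft, PassengerID} is a candidate key since {Aircraft, PassengerID}⁺ = {Aircraft, DepTime, Dest, FlightNo, Origin, PassengerID} covers every attribute.
{FlightNo, Origin} is a candidate key since {FlightNo, Origin}⁺ = {Aircraft, DepTime, Dest, FlightNo, Origin, PassengerID} covers every attribute.
{FlightNo, PassengerID} is a candidate key since {FlightNo, PassengerID}⁺ = {Aircraft, DepTime, Dest, FlightNo, Origin, PassengerID} covers every attribute.
These are minimal and exhaustive — every other superkey contains one of them.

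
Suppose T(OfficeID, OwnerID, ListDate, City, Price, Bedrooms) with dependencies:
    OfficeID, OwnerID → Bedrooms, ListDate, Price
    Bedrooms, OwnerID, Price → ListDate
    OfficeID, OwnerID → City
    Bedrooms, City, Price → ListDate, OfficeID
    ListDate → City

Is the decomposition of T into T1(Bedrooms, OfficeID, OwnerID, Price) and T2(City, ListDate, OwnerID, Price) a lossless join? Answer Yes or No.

Common attributes: {OwnerID, Price}; their closure is {OwnerID, Price}.
Neither T1 nor T2 is contained in that closure, so the decomposition is lossy.

No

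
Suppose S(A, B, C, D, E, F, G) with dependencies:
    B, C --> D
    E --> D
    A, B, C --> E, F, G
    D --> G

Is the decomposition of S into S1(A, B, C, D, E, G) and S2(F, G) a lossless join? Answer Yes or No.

No

The shared attributes are {G} and {G}⁺ = {G}.
Neither S1 nor S2 is contained in that closure, so the decomposition is lossy.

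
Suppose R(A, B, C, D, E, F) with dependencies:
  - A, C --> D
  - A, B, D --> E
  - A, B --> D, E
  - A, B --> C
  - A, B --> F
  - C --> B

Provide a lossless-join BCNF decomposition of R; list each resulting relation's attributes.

{A, C, D, E, F}; {B, C}

Candidate keys of the original relation: {A, B}, {A, C}.
In {A, B, C, D, E, F}, {C} is not a superkey ({C}⁺ restricted to this set is {B, C}), so split on C --> B into {B, C} and {A, C, D, E, F}.
{B, C} is in BCNF.
{A, C, D, E, F} is in BCNF.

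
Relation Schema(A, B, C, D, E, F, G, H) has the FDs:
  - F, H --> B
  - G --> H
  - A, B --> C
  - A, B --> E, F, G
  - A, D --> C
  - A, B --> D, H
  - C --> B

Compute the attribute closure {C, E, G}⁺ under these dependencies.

{B, C, E, G, H}

Start with {C, E, G}.
G --> H applies; add {H} → now {C, E, G, H}.
C --> B applies; add {B} → now {B, C, E, G, H}.
No further FD applies.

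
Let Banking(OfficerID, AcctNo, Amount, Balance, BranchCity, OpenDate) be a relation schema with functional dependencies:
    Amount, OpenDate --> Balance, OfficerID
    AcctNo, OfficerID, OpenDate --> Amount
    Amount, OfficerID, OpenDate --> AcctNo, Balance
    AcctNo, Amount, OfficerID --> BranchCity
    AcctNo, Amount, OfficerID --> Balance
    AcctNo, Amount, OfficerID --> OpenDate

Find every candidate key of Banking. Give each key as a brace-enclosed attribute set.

{Amount, OpenDate}⁺ = {AcctNo, Amount, Balance, BranchCity, OfficerID, OpenDate} — all of the relation — so {Amount, OpenDate} is a candidate key.
{AcctNo, Amount, OfficerID}⁺ = {AcctNo, Amount, Balance, BranchCity, OfficerID, OpenDate} — all of the relation — so {AcctNo, Amount, OfficerID} is a candidate key.
{AcctNo, OfficerID, OpenDate}⁺ = {AcctNo, Amount, Balance, BranchCity, OfficerID, OpenDate} — all of the relation — so {AcctNo, OfficerID, OpenDate} is a candidate key.
Any other superkey properly contains one of these, so there are no further candidate keys.

{AcctNo, Amount, OfficerID}, {AcctNo, OfficerID, OpenDate}, {Amount, OpenDate}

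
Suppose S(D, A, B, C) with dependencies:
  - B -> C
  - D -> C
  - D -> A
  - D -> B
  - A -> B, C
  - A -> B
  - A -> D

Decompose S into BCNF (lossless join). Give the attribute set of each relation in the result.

{A, B, D}; {B, C}

Candidate keys of the original relation: {A}, {D}.
In {A, B, C, D}, {B} is not a superkey ({B}⁺ restricted to this set is {B, C}), so split on B -> C into {B, C} and {A, B, D}.
{B, C}: every determinant is a superkey — BCNF.
{A, B, D}: every determinant is a superkey — BCNF.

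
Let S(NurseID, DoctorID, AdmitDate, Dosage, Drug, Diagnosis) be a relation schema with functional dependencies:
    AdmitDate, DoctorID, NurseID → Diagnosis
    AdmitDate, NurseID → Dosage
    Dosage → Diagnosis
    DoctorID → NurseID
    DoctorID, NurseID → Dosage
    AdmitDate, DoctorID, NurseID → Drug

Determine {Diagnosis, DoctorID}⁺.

Start with {Diagnosis, DoctorID}.
DoctorID → NurseID applies; add {NurseID} → now {Diagnosis, DoctorID, NurseID}.
DoctorID, NurseID → Dosage applies; add {Dosage} → now {Diagnosis, DoctorID, Dosage, NurseID}.
No further FD applies.

{Diagnosis, DoctorID, Dosage, NurseID}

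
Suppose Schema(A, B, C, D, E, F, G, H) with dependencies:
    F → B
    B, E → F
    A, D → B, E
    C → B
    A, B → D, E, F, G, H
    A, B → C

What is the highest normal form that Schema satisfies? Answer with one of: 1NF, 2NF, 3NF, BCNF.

3NF

Candidate keys: {A, B}, {A, C}, {A, D}, {A, F}. Prime attributes: {A, B, C, D, F}.
F → B breaks BCNF: {F}⁺ = {B, F}, so {F} is not a superkey.
Since {B} ⊆ prime attributes and every other non-superkey FD also has a prime right side, the schema is in 3NF.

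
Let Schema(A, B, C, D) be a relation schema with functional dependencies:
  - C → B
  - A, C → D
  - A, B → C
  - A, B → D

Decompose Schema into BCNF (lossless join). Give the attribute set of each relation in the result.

Candidate keys of the original relation: {A, B}, {A, C}.
{A, B, C, D}: {C} determines {B, C} here but is not a superkey — split on C → B, giving {B, C} and {A, C, D}.
{B, C} has no BCNF violation.
{A, C, D} has no BCNF violation.

{A, C, D}; {B, C}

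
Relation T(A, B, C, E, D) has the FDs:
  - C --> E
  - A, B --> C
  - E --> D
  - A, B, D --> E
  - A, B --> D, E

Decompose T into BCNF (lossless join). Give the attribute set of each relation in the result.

Candidate key of the original relation: {A, B}.
{A, B, C, D, E}: {C} determines {C, D, E} here but is not a superkey — split on C --> D, E, giving {C, D, E} and {A, B, C}.
{C, D, E}: {E} determines {D, E} here but is not a superkey — split on E --> D, giving {D, E} and {C, E}.
{D, E} is in BCNF.
{C, E} is in BCNF.
{A, B, C} is in BCNF.

{A, B, C}; {C, E}; {D, E}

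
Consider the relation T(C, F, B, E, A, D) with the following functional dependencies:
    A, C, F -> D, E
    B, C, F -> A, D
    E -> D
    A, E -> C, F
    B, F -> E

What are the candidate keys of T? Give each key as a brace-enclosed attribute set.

{A, B, E}, {A, B, F}, {B, C, F}

{B} never appears on the right of any FD, so every key must include it.
Closure of {A, B, E} is {A, B, C, D, E, F}, the whole schema; {A, B, E} is a candidate key.
Closure of {A, B, F} is {A, B, C, D, E, F}, the whole schema; {A, B, F} is a candidate key.
Closure of {B, C, F} is {A, B, C, D, E, F}, the whole schema; {B, C, F} is a candidate key.
No proper subset of any of these is a key, and no other minimal superkey exists.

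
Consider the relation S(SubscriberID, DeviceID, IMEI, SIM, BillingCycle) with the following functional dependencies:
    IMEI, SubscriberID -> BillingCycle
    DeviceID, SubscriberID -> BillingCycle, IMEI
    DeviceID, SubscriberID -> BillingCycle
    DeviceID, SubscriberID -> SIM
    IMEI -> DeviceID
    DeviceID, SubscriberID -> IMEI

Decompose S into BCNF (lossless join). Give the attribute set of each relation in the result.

{BillingCycle, IMEI, SIM, SubscriberID}; {DeviceID, IMEI}

Candidate keys of the original relation: {DeviceID, SubscriberID}, {IMEI, SubscriberID}.
{BillingCycle, DeviceID, IMEI, SIM, SubscriberID}: {IMEI} determines {DeviceID, IMEI} here but is not a superkey — split on IMEI -> DeviceID, giving {DeviceID, IMEI} and {BillingCycle, IMEI, SIM, SubscriberID}.
{DeviceID, IMEI}: every determinant is a superkey — BCNF.
{BillingCycle, IMEI, SIM, SubscriberID}: every determinant is a superkey — BCNF.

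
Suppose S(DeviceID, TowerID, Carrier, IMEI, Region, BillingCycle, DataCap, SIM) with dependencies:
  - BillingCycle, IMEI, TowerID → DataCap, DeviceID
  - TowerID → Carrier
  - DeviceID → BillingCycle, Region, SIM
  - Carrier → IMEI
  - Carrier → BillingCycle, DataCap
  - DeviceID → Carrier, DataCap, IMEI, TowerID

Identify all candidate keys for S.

Closure of {DeviceID} is {BillingCycle, Carrier, DataCap, DeviceID, IMEI, Region, SIM, TowerID}, the whole schema; {DeviceID} is a candidate key.
Closure of {TowerID} is {BillingCycle, Carrier, DataCap, DeviceID, IMEI, Region, SIM, TowerID}, the whole schema; {TowerID} is a candidate key.
No proper subset of any of these is a key, and no other minimal superkey exists.

{DeviceID}, {TowerID}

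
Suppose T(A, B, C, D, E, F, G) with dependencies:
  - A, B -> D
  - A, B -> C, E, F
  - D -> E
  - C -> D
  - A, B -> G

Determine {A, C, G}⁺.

{A, C, D, E, G}

Start with {A, C, G}.
C -> D applies; add {D} → now {A, C, D, G}.
D -> E applies; add {E} → now {A, C, D, E, G}.
No further FD applies.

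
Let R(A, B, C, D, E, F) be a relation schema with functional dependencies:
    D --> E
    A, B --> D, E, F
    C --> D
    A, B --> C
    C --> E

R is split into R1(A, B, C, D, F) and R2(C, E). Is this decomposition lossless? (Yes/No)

The shared attributes are {C} and {C}⁺ = {C, D, E}.
R2 is contained in that closure, so R1 ∩ R2 --> R2 holds and the join is lossless.

Yes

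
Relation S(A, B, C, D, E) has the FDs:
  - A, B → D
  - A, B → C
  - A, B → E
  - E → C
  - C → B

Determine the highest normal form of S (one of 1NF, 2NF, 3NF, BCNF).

3NF

Candidate keys: {A, B}, {A, C}, {A, E}. Prime attributes: {A, B, C, E}.
E → C breaks BCNF: {E}⁺ = {B, C, E}, so {E} is not a superkey.
But every attribute on its right side ({C}) is prime, and the same holds for every other non-superkey FD, so 3NF still holds.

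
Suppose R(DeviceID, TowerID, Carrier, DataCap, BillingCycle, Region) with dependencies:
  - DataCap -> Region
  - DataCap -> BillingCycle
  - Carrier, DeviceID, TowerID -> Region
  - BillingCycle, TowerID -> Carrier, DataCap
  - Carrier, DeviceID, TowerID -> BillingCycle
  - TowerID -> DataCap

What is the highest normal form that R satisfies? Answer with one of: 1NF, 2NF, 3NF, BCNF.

1NF

Candidate key: {DeviceID, TowerID}. Prime attributes: {DeviceID, TowerID}.
For DataCap -> Region we have {DataCap}⁺ = {BillingCycle, DataCap, Region}; {DataCap} is not a superkey, so BCNF fails.
DataCap -> Region has non-prime {Region} on the right and a non-superkey on the left, so 3NF fails.
{TowerID} is a proper subset of the key {DeviceID, TowerID}, and {TowerID}⁺ contains the non-prime attributes {BillingCycle, Carrier, DataCap, Region} — a partial dependency, so 2NF is violated.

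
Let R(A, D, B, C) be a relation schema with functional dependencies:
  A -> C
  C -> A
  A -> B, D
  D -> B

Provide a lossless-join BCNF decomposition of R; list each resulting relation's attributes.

{A, C, D}; {B, D}

Candidate keys of the original relation: {A}, {C}.
{A, B, C, D}: {D} determines {B, D} here but is not a superkey — split on D -> B, giving {B, D} and {A, C, D}.
{B, D}: every determinant is a superkey — BCNF.
{A, C, D}: every determinant is a superkey — BCNF.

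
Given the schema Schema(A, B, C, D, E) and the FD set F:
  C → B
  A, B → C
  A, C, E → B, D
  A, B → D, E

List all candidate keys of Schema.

No FD produces {A}, so it must be in every candidate key.
Closure of {A, B} is {A, B, C, D, E}, the whole schema; {A, B} is a candidate key.
Closure of {A, C} is {A, B, C, D, E}, the whole schema; {A, C} is a candidate key.
These are minimal and exhaustive — every other superkey contains one of them.

{A, B}, {A, C}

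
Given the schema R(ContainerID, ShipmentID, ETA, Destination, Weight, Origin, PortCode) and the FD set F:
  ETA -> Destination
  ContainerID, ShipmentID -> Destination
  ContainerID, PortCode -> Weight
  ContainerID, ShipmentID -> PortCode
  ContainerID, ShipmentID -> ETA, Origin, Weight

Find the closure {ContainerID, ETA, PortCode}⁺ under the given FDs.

Start with {ContainerID, ETA, PortCode}.
ETA -> Destination applies; add {Destination} → now {ContainerID, Destination, ETA, PortCode}.
ContainerID, PortCode -> Weight applies; add {Weight} → now {ContainerID, Destination, ETA, PortCode, Weight}.
No further FD applies.

{ContainerID, Destination, ETA, PortCode, Weight}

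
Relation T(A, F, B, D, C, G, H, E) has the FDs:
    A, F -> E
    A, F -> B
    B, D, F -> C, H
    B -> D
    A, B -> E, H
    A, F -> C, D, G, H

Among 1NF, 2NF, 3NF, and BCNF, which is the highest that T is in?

Candidate key: {A, F}. Prime attributes: {A, F}.
B, D, F -> C, H breaks BCNF: {B, D, F}⁺ = {B, C, D, F, H}, so {B, D, F} is not a superkey.
Because {C, H} are non-prime and the left side of B, D, F -> C, H is not a superkey, the relation is not in 3NF.
No non-prime attribute depends on a proper subset of any candidate key, so 2NF holds.

2NF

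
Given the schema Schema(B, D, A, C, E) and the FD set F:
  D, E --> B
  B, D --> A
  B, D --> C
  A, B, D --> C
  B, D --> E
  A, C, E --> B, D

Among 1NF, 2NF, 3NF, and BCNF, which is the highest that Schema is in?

Candidate keys: {A, C, E}, {B, D}, {D, E}. Prime attributes: {A, B, C, D, E}.
Each dependency's left side is a superkey — BCNF holds.

BCNF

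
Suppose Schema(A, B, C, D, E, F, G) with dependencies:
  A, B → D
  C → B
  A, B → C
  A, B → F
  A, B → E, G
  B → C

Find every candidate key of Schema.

Attributes never on any right-hand side: {A} — every candidate key must contain it.
Closure of {A, B} is {A, B, C, D, E, F, G}, the whole schema; {A, B} is a candidate key.
Closure of {A, C} is {A, B, C, D, E, F, G}, the whole schema; {A, C} is a candidate key.
No proper subset of any of these is a key, and no other minimal superkey exists.

{A, B}, {A, C}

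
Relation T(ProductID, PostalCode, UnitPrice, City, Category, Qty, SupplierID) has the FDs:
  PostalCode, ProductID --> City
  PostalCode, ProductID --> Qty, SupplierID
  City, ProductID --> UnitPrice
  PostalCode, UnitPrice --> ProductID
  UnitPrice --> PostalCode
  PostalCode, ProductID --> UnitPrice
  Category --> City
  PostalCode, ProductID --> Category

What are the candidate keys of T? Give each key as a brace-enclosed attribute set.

{Category, ProductID}, {City, ProductID}, {PostalCode, ProductID}, {UnitPrice}

{UnitPrice}⁺ = {Category, City, PostalCode, ProductID, Qty, SupplierID, UnitPrice} — all of the relation — so {UnitPrice} is a candidate key.
{Category, ProductID}⁺ = {Category, City, PostalCode, ProductID, Qty, SupplierID, UnitPrice} — all of the relation — so {Category, ProductID} is a candidate key.
{City, ProductID}⁺ = {Category, City, PostalCode, ProductID, Qty, SupplierID, UnitPrice} — all of the relation — so {City, ProductID} is a candidate key.
{PostalCode, ProductID}⁺ = {Category, City, PostalCode, ProductID, Qty, SupplierID, UnitPrice} — all of the relation — so {PostalCode, ProductID} is a candidate key.
No proper subset of any of these is a key, and no other minimal superkey exists.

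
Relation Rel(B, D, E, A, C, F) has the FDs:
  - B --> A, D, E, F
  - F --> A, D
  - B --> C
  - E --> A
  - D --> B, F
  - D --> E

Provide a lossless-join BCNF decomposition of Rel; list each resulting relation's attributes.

{A, E}; {B, C, D, E, F}

Candidate keys of the original relation: {B}, {D}, {F}.
Within {A, B, C, D, E, F}: {E}⁺ ∩ {A, B, C, D, E, F} = {A, E}, not the whole set, so E --> A violates BCNF; decompose into {A, E} and {B, C, D, E, F}.
{A, E} has no BCNF violation.
{B, C, D, E, F} has no BCNF violation.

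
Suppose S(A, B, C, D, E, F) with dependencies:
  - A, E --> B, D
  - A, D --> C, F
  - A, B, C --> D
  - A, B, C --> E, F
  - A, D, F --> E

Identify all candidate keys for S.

Attributes never on any right-hand side: {A} — every candidate key must contain it.
{A, D} is a candidate key since {A, D}⁺ = {A, B, C, D, E, F} covers every attribute.
{A, E} is a candidate key since {A, E}⁺ = {A, B, C, D, E, F} covers every attribute.
{A, B, C} is a candidate key since {A, B, C}⁺ = {A, B, C, D, E, F} covers every attribute.
Any other superkey properly contains one of these, so there are no further candidate keys.

{A, B, C}, {A, D}, {A, E}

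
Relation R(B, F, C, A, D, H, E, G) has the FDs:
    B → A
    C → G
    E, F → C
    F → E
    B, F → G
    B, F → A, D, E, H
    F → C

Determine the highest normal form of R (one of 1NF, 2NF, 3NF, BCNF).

1NF

Candidate key: {B, F}. Prime attributes: {B, F}.
For B → A we have {B}⁺ = {A, B}; {B} is not a superkey, so BCNF fails.
Because {A} is non-prime and the left side of B → A is not a superkey, the relation is not in 3NF.
Since {B} ⊂ {B, F} and {B}⁺ ⊇ {A} with {A} non-prime, there is a partial dependency; 2NF fails.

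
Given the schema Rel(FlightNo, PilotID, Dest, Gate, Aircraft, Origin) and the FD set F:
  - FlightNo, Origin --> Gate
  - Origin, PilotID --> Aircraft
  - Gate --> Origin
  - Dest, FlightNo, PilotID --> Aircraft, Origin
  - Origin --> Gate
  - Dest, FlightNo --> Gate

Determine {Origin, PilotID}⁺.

{Aircraft, Gate, Origin, PilotID}

Start with {Origin, PilotID}.
Origin, PilotID --> Aircraft applies; add {Aircraft} → now {Aircraft, Origin, PilotID}.
Origin --> Gate applies; add {Gate} → now {Aircraft, Gate, Origin, PilotID}.
No further FD applies.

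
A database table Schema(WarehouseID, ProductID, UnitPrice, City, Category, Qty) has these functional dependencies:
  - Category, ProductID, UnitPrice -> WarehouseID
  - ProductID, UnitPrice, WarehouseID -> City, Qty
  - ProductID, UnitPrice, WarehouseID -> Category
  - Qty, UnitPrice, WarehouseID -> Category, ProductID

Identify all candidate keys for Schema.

{Category, ProductID, UnitPrice}, {ProductID, UnitPrice, WarehouseID}, {Qty, UnitPrice, WarehouseID}

Attributes never on any right-hand side: {UnitPrice} — every candidate key must contain it.
{Category, ProductID, UnitPrice}⁺ = {Category, City, ProductID, Qty, UnitPrice, WarehouseID}, which is every attribute, so {Category, ProductID, UnitPrice} is a candidate key.
{ProductID, UnitPrice, WarehouseID}⁺ = {Category, City, ProductID, Qty, UnitPrice, WarehouseID}, which is every attribute, so {ProductID, UnitPrice, WarehouseID} is a candidate key.
{Qty, UnitPrice, WarehouseID}⁺ = {Category, City, ProductID, Qty, UnitPrice, WarehouseID}, which is every attribute, so {Qty, UnitPrice, WarehouseID} is a candidate key.
These are minimal and exhaustive — every other superkey contains one of them.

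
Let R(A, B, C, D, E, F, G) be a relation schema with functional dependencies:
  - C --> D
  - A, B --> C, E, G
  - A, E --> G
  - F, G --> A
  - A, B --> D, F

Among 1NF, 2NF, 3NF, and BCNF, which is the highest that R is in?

Candidate keys: {A, B}, {B, F, G}. Prime attributes: {A, B, F, G}.
C --> D: {C}⁺ = {C, D}, which is not all of the attributes, so the left side is not a superkey — BCNF is violated.
Because {D} is non-prime and the left side of C --> D is not a superkey, the relation is not in 3NF.
No proper subset of a key has a non-prime attribute in its closure, so there is no partial dependency; 2NF holds.

2NF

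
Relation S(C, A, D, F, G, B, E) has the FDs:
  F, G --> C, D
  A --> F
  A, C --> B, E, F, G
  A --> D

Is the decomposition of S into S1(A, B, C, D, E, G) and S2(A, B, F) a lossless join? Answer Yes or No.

Yes

Common attributes: {A, B}; their closure is {A, B, D, F}.
Since S2 ⊆ {A, B, D, F}, the intersection is a superkey of S2; the decomposition is lossless.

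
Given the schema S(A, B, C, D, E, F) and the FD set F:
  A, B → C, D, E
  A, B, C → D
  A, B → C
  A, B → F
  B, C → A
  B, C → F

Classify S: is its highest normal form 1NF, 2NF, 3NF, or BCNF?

BCNF

Candidate keys: {A, B}, {B, C}. Prime attributes: {A, B, C}.
Every FD has a superkey on the left, so the relation is in BCNF.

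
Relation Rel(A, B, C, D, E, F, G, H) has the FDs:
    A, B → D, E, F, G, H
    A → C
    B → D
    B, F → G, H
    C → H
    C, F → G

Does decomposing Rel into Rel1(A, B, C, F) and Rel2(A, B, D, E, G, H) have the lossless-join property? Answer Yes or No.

Yes

The shared attributes are {A, B} and {A, B}⁺ = {A, B, C, D, E, F, G, H}.
Since Rel1 ⊆ {A, B, C, D, E, F, G, H}, the intersection is a superkey of Rel1; the decomposition is lossless.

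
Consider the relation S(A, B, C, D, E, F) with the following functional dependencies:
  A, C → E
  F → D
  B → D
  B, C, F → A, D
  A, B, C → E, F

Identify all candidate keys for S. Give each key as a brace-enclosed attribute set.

{A, B, C}, {B, C, F}

No FD produces {B, C}, so they must be in every candidate key.
Closure of {A, B, C} is {A, B, C, D, E, F}, the whole schema; {A, B, C} is a candidate key.
Closure of {B, C, F} is {A, B, C, D, E, F}, the whole schema; {B, C, F} is a candidate key.
No proper subset of any of these is a key, and no other minimal superkey exists.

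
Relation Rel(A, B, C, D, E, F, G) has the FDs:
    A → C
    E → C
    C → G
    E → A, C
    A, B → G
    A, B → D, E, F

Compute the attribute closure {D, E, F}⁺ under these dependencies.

Start with {D, E, F}.
E → C applies; add {C} → now {C, D, E, F}.
C → G applies; add {G} → now {C, D, E, F, G}.
E → A, C applies; add {A} → now {A, C, D, E, F, G}.
No further FD applies.

{A, C, D, E, F, G}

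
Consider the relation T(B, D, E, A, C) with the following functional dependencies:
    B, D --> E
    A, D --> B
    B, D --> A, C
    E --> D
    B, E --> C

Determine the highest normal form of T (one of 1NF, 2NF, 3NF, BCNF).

3NF

Candidate keys: {A, D}, {A, E}, {B, D}, {B, E}. Prime attributes: {A, B, D, E}.
E --> D breaks BCNF: {E}⁺ = {D, E}, so {E} is not a superkey.
Since {D} ⊆ prime attributes and every other non-superkey FD also has a prime right side, the schema is in 3NF.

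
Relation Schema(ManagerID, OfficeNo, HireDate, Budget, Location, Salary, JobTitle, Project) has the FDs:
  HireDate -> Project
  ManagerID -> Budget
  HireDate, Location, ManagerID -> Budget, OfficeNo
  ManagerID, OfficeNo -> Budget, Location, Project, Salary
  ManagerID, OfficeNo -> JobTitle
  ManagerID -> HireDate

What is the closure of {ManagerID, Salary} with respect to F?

{Budget, HireDate, ManagerID, Project, Salary}

Start with {ManagerID, Salary}.
ManagerID -> Budget applies; add {Budget} → now {Budget, ManagerID, Salary}.
ManagerID -> HireDate applies; add {HireDate} → now {Budget, HireDate, ManagerID, Salary}.
HireDate -> Project applies; add {Project} → now {Budget, HireDate, ManagerID, Project, Salary}.
No further FD applies.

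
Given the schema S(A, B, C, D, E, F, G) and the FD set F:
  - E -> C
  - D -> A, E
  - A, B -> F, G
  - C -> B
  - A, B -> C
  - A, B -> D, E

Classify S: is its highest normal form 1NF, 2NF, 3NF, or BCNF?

Candidate keys: {A, B}, {A, C}, {A, E}, {D}. Prime attributes: {A, B, C, D, E}.
E -> C breaks BCNF: {E}⁺ = {B, C, E}, so {E} is not a superkey.
But every attribute on its right side ({C}) is prime, and the same holds for every other non-superkey FD, so 3NF still holds.

3NF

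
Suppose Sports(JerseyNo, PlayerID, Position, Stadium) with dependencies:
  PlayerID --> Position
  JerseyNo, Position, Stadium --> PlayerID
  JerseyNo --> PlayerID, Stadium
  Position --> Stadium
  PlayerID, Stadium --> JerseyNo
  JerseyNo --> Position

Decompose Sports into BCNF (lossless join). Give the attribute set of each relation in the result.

{JerseyNo, PlayerID, Position}; {Position, Stadium}

Candidate keys of the original relation: {JerseyNo}, {PlayerID}.
In {JerseyNo, PlayerID, Position, Stadium}, {Position} is not a superkey ({Position}⁺ restricted to this set is {Position, Stadium}), so split on Position --> Stadium into {Position, Stadium} and {JerseyNo, PlayerID, Position}.
{Position, Stadium} has no BCNF violation.
{JerseyNo, PlayerID, Position} has no BCNF violation.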